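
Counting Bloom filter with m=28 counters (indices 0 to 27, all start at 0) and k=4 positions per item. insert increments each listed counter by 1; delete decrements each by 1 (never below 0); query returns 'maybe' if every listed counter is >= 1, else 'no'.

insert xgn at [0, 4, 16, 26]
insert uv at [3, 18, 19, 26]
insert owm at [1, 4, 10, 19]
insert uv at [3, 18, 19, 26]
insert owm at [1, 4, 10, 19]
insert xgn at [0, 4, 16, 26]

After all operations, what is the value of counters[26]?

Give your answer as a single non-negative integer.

Answer: 4

Derivation:
Step 1: insert xgn at [0, 4, 16, 26] -> counters=[1,0,0,0,1,0,0,0,0,0,0,0,0,0,0,0,1,0,0,0,0,0,0,0,0,0,1,0]
Step 2: insert uv at [3, 18, 19, 26] -> counters=[1,0,0,1,1,0,0,0,0,0,0,0,0,0,0,0,1,0,1,1,0,0,0,0,0,0,2,0]
Step 3: insert owm at [1, 4, 10, 19] -> counters=[1,1,0,1,2,0,0,0,0,0,1,0,0,0,0,0,1,0,1,2,0,0,0,0,0,0,2,0]
Step 4: insert uv at [3, 18, 19, 26] -> counters=[1,1,0,2,2,0,0,0,0,0,1,0,0,0,0,0,1,0,2,3,0,0,0,0,0,0,3,0]
Step 5: insert owm at [1, 4, 10, 19] -> counters=[1,2,0,2,3,0,0,0,0,0,2,0,0,0,0,0,1,0,2,4,0,0,0,0,0,0,3,0]
Step 6: insert xgn at [0, 4, 16, 26] -> counters=[2,2,0,2,4,0,0,0,0,0,2,0,0,0,0,0,2,0,2,4,0,0,0,0,0,0,4,0]
Final counters=[2,2,0,2,4,0,0,0,0,0,2,0,0,0,0,0,2,0,2,4,0,0,0,0,0,0,4,0] -> counters[26]=4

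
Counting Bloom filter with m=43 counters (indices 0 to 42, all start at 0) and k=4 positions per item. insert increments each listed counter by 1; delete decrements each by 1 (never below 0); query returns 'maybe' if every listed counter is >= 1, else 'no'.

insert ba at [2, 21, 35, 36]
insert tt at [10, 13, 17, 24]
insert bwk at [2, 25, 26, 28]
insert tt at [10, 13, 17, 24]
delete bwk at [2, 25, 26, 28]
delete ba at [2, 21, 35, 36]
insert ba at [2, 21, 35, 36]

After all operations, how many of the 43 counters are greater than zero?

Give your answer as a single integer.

Step 1: insert ba at [2, 21, 35, 36] -> counters=[0,0,1,0,0,0,0,0,0,0,0,0,0,0,0,0,0,0,0,0,0,1,0,0,0,0,0,0,0,0,0,0,0,0,0,1,1,0,0,0,0,0,0]
Step 2: insert tt at [10, 13, 17, 24] -> counters=[0,0,1,0,0,0,0,0,0,0,1,0,0,1,0,0,0,1,0,0,0,1,0,0,1,0,0,0,0,0,0,0,0,0,0,1,1,0,0,0,0,0,0]
Step 3: insert bwk at [2, 25, 26, 28] -> counters=[0,0,2,0,0,0,0,0,0,0,1,0,0,1,0,0,0,1,0,0,0,1,0,0,1,1,1,0,1,0,0,0,0,0,0,1,1,0,0,0,0,0,0]
Step 4: insert tt at [10, 13, 17, 24] -> counters=[0,0,2,0,0,0,0,0,0,0,2,0,0,2,0,0,0,2,0,0,0,1,0,0,2,1,1,0,1,0,0,0,0,0,0,1,1,0,0,0,0,0,0]
Step 5: delete bwk at [2, 25, 26, 28] -> counters=[0,0,1,0,0,0,0,0,0,0,2,0,0,2,0,0,0,2,0,0,0,1,0,0,2,0,0,0,0,0,0,0,0,0,0,1,1,0,0,0,0,0,0]
Step 6: delete ba at [2, 21, 35, 36] -> counters=[0,0,0,0,0,0,0,0,0,0,2,0,0,2,0,0,0,2,0,0,0,0,0,0,2,0,0,0,0,0,0,0,0,0,0,0,0,0,0,0,0,0,0]
Step 7: insert ba at [2, 21, 35, 36] -> counters=[0,0,1,0,0,0,0,0,0,0,2,0,0,2,0,0,0,2,0,0,0,1,0,0,2,0,0,0,0,0,0,0,0,0,0,1,1,0,0,0,0,0,0]
Final counters=[0,0,1,0,0,0,0,0,0,0,2,0,0,2,0,0,0,2,0,0,0,1,0,0,2,0,0,0,0,0,0,0,0,0,0,1,1,0,0,0,0,0,0] -> 8 nonzero

Answer: 8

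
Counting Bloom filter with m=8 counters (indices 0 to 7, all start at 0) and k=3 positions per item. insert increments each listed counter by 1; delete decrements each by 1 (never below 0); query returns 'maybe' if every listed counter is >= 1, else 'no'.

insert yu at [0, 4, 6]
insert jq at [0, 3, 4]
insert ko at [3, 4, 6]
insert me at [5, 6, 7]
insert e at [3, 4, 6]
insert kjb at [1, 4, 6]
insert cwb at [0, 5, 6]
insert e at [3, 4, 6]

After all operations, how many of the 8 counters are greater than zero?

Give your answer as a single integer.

Answer: 7

Derivation:
Step 1: insert yu at [0, 4, 6] -> counters=[1,0,0,0,1,0,1,0]
Step 2: insert jq at [0, 3, 4] -> counters=[2,0,0,1,2,0,1,0]
Step 3: insert ko at [3, 4, 6] -> counters=[2,0,0,2,3,0,2,0]
Step 4: insert me at [5, 6, 7] -> counters=[2,0,0,2,3,1,3,1]
Step 5: insert e at [3, 4, 6] -> counters=[2,0,0,3,4,1,4,1]
Step 6: insert kjb at [1, 4, 6] -> counters=[2,1,0,3,5,1,5,1]
Step 7: insert cwb at [0, 5, 6] -> counters=[3,1,0,3,5,2,6,1]
Step 8: insert e at [3, 4, 6] -> counters=[3,1,0,4,6,2,7,1]
Final counters=[3,1,0,4,6,2,7,1] -> 7 nonzero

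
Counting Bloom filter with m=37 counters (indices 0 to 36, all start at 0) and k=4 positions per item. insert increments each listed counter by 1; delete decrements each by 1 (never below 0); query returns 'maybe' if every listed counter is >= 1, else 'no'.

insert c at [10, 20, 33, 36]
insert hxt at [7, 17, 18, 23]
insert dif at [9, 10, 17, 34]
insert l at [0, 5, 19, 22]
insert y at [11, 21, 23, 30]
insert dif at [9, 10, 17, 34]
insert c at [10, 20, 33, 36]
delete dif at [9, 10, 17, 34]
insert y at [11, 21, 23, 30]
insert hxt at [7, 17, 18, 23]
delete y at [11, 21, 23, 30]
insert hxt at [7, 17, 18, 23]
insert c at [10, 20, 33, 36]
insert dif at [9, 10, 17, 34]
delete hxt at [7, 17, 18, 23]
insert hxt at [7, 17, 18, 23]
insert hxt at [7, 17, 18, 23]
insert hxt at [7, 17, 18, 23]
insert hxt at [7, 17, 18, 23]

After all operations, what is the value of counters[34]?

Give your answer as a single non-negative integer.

Answer: 2

Derivation:
Step 1: insert c at [10, 20, 33, 36] -> counters=[0,0,0,0,0,0,0,0,0,0,1,0,0,0,0,0,0,0,0,0,1,0,0,0,0,0,0,0,0,0,0,0,0,1,0,0,1]
Step 2: insert hxt at [7, 17, 18, 23] -> counters=[0,0,0,0,0,0,0,1,0,0,1,0,0,0,0,0,0,1,1,0,1,0,0,1,0,0,0,0,0,0,0,0,0,1,0,0,1]
Step 3: insert dif at [9, 10, 17, 34] -> counters=[0,0,0,0,0,0,0,1,0,1,2,0,0,0,0,0,0,2,1,0,1,0,0,1,0,0,0,0,0,0,0,0,0,1,1,0,1]
Step 4: insert l at [0, 5, 19, 22] -> counters=[1,0,0,0,0,1,0,1,0,1,2,0,0,0,0,0,0,2,1,1,1,0,1,1,0,0,0,0,0,0,0,0,0,1,1,0,1]
Step 5: insert y at [11, 21, 23, 30] -> counters=[1,0,0,0,0,1,0,1,0,1,2,1,0,0,0,0,0,2,1,1,1,1,1,2,0,0,0,0,0,0,1,0,0,1,1,0,1]
Step 6: insert dif at [9, 10, 17, 34] -> counters=[1,0,0,0,0,1,0,1,0,2,3,1,0,0,0,0,0,3,1,1,1,1,1,2,0,0,0,0,0,0,1,0,0,1,2,0,1]
Step 7: insert c at [10, 20, 33, 36] -> counters=[1,0,0,0,0,1,0,1,0,2,4,1,0,0,0,0,0,3,1,1,2,1,1,2,0,0,0,0,0,0,1,0,0,2,2,0,2]
Step 8: delete dif at [9, 10, 17, 34] -> counters=[1,0,0,0,0,1,0,1,0,1,3,1,0,0,0,0,0,2,1,1,2,1,1,2,0,0,0,0,0,0,1,0,0,2,1,0,2]
Step 9: insert y at [11, 21, 23, 30] -> counters=[1,0,0,0,0,1,0,1,0,1,3,2,0,0,0,0,0,2,1,1,2,2,1,3,0,0,0,0,0,0,2,0,0,2,1,0,2]
Step 10: insert hxt at [7, 17, 18, 23] -> counters=[1,0,0,0,0,1,0,2,0,1,3,2,0,0,0,0,0,3,2,1,2,2,1,4,0,0,0,0,0,0,2,0,0,2,1,0,2]
Step 11: delete y at [11, 21, 23, 30] -> counters=[1,0,0,0,0,1,0,2,0,1,3,1,0,0,0,0,0,3,2,1,2,1,1,3,0,0,0,0,0,0,1,0,0,2,1,0,2]
Step 12: insert hxt at [7, 17, 18, 23] -> counters=[1,0,0,0,0,1,0,3,0,1,3,1,0,0,0,0,0,4,3,1,2,1,1,4,0,0,0,0,0,0,1,0,0,2,1,0,2]
Step 13: insert c at [10, 20, 33, 36] -> counters=[1,0,0,0,0,1,0,3,0,1,4,1,0,0,0,0,0,4,3,1,3,1,1,4,0,0,0,0,0,0,1,0,0,3,1,0,3]
Step 14: insert dif at [9, 10, 17, 34] -> counters=[1,0,0,0,0,1,0,3,0,2,5,1,0,0,0,0,0,5,3,1,3,1,1,4,0,0,0,0,0,0,1,0,0,3,2,0,3]
Step 15: delete hxt at [7, 17, 18, 23] -> counters=[1,0,0,0,0,1,0,2,0,2,5,1,0,0,0,0,0,4,2,1,3,1,1,3,0,0,0,0,0,0,1,0,0,3,2,0,3]
Step 16: insert hxt at [7, 17, 18, 23] -> counters=[1,0,0,0,0,1,0,3,0,2,5,1,0,0,0,0,0,5,3,1,3,1,1,4,0,0,0,0,0,0,1,0,0,3,2,0,3]
Step 17: insert hxt at [7, 17, 18, 23] -> counters=[1,0,0,0,0,1,0,4,0,2,5,1,0,0,0,0,0,6,4,1,3,1,1,5,0,0,0,0,0,0,1,0,0,3,2,0,3]
Step 18: insert hxt at [7, 17, 18, 23] -> counters=[1,0,0,0,0,1,0,5,0,2,5,1,0,0,0,0,0,7,5,1,3,1,1,6,0,0,0,0,0,0,1,0,0,3,2,0,3]
Step 19: insert hxt at [7, 17, 18, 23] -> counters=[1,0,0,0,0,1,0,6,0,2,5,1,0,0,0,0,0,8,6,1,3,1,1,7,0,0,0,0,0,0,1,0,0,3,2,0,3]
Final counters=[1,0,0,0,0,1,0,6,0,2,5,1,0,0,0,0,0,8,6,1,3,1,1,7,0,0,0,0,0,0,1,0,0,3,2,0,3] -> counters[34]=2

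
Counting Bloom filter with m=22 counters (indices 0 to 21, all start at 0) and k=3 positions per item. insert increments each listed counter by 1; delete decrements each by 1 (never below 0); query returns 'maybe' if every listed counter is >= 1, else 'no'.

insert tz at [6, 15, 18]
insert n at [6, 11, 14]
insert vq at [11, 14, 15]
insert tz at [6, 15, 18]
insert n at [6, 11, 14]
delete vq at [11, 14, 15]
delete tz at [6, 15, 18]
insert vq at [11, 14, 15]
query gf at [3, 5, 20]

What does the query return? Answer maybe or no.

Step 1: insert tz at [6, 15, 18] -> counters=[0,0,0,0,0,0,1,0,0,0,0,0,0,0,0,1,0,0,1,0,0,0]
Step 2: insert n at [6, 11, 14] -> counters=[0,0,0,0,0,0,2,0,0,0,0,1,0,0,1,1,0,0,1,0,0,0]
Step 3: insert vq at [11, 14, 15] -> counters=[0,0,0,0,0,0,2,0,0,0,0,2,0,0,2,2,0,0,1,0,0,0]
Step 4: insert tz at [6, 15, 18] -> counters=[0,0,0,0,0,0,3,0,0,0,0,2,0,0,2,3,0,0,2,0,0,0]
Step 5: insert n at [6, 11, 14] -> counters=[0,0,0,0,0,0,4,0,0,0,0,3,0,0,3,3,0,0,2,0,0,0]
Step 6: delete vq at [11, 14, 15] -> counters=[0,0,0,0,0,0,4,0,0,0,0,2,0,0,2,2,0,0,2,0,0,0]
Step 7: delete tz at [6, 15, 18] -> counters=[0,0,0,0,0,0,3,0,0,0,0,2,0,0,2,1,0,0,1,0,0,0]
Step 8: insert vq at [11, 14, 15] -> counters=[0,0,0,0,0,0,3,0,0,0,0,3,0,0,3,2,0,0,1,0,0,0]
Query gf: check counters[3]=0 counters[5]=0 counters[20]=0 -> no

Answer: no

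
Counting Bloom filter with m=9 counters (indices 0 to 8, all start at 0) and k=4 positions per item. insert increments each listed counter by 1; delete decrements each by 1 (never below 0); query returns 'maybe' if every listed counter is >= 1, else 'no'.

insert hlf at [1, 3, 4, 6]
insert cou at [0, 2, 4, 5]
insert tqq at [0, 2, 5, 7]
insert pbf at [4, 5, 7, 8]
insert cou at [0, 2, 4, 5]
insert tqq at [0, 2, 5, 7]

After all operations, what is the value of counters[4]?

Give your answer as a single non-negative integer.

Answer: 4

Derivation:
Step 1: insert hlf at [1, 3, 4, 6] -> counters=[0,1,0,1,1,0,1,0,0]
Step 2: insert cou at [0, 2, 4, 5] -> counters=[1,1,1,1,2,1,1,0,0]
Step 3: insert tqq at [0, 2, 5, 7] -> counters=[2,1,2,1,2,2,1,1,0]
Step 4: insert pbf at [4, 5, 7, 8] -> counters=[2,1,2,1,3,3,1,2,1]
Step 5: insert cou at [0, 2, 4, 5] -> counters=[3,1,3,1,4,4,1,2,1]
Step 6: insert tqq at [0, 2, 5, 7] -> counters=[4,1,4,1,4,5,1,3,1]
Final counters=[4,1,4,1,4,5,1,3,1] -> counters[4]=4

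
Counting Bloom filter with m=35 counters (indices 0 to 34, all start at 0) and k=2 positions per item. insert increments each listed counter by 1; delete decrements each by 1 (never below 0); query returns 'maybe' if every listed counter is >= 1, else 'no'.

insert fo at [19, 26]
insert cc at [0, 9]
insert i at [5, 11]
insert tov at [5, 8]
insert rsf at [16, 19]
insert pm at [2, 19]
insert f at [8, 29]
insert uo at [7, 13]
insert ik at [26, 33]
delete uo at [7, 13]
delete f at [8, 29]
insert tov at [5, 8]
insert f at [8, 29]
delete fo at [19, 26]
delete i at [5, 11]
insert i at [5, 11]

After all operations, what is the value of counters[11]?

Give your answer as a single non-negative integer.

Answer: 1

Derivation:
Step 1: insert fo at [19, 26] -> counters=[0,0,0,0,0,0,0,0,0,0,0,0,0,0,0,0,0,0,0,1,0,0,0,0,0,0,1,0,0,0,0,0,0,0,0]
Step 2: insert cc at [0, 9] -> counters=[1,0,0,0,0,0,0,0,0,1,0,0,0,0,0,0,0,0,0,1,0,0,0,0,0,0,1,0,0,0,0,0,0,0,0]
Step 3: insert i at [5, 11] -> counters=[1,0,0,0,0,1,0,0,0,1,0,1,0,0,0,0,0,0,0,1,0,0,0,0,0,0,1,0,0,0,0,0,0,0,0]
Step 4: insert tov at [5, 8] -> counters=[1,0,0,0,0,2,0,0,1,1,0,1,0,0,0,0,0,0,0,1,0,0,0,0,0,0,1,0,0,0,0,0,0,0,0]
Step 5: insert rsf at [16, 19] -> counters=[1,0,0,0,0,2,0,0,1,1,0,1,0,0,0,0,1,0,0,2,0,0,0,0,0,0,1,0,0,0,0,0,0,0,0]
Step 6: insert pm at [2, 19] -> counters=[1,0,1,0,0,2,0,0,1,1,0,1,0,0,0,0,1,0,0,3,0,0,0,0,0,0,1,0,0,0,0,0,0,0,0]
Step 7: insert f at [8, 29] -> counters=[1,0,1,0,0,2,0,0,2,1,0,1,0,0,0,0,1,0,0,3,0,0,0,0,0,0,1,0,0,1,0,0,0,0,0]
Step 8: insert uo at [7, 13] -> counters=[1,0,1,0,0,2,0,1,2,1,0,1,0,1,0,0,1,0,0,3,0,0,0,0,0,0,1,0,0,1,0,0,0,0,0]
Step 9: insert ik at [26, 33] -> counters=[1,0,1,0,0,2,0,1,2,1,0,1,0,1,0,0,1,0,0,3,0,0,0,0,0,0,2,0,0,1,0,0,0,1,0]
Step 10: delete uo at [7, 13] -> counters=[1,0,1,0,0,2,0,0,2,1,0,1,0,0,0,0,1,0,0,3,0,0,0,0,0,0,2,0,0,1,0,0,0,1,0]
Step 11: delete f at [8, 29] -> counters=[1,0,1,0,0,2,0,0,1,1,0,1,0,0,0,0,1,0,0,3,0,0,0,0,0,0,2,0,0,0,0,0,0,1,0]
Step 12: insert tov at [5, 8] -> counters=[1,0,1,0,0,3,0,0,2,1,0,1,0,0,0,0,1,0,0,3,0,0,0,0,0,0,2,0,0,0,0,0,0,1,0]
Step 13: insert f at [8, 29] -> counters=[1,0,1,0,0,3,0,0,3,1,0,1,0,0,0,0,1,0,0,3,0,0,0,0,0,0,2,0,0,1,0,0,0,1,0]
Step 14: delete fo at [19, 26] -> counters=[1,0,1,0,0,3,0,0,3,1,0,1,0,0,0,0,1,0,0,2,0,0,0,0,0,0,1,0,0,1,0,0,0,1,0]
Step 15: delete i at [5, 11] -> counters=[1,0,1,0,0,2,0,0,3,1,0,0,0,0,0,0,1,0,0,2,0,0,0,0,0,0,1,0,0,1,0,0,0,1,0]
Step 16: insert i at [5, 11] -> counters=[1,0,1,0,0,3,0,0,3,1,0,1,0,0,0,0,1,0,0,2,0,0,0,0,0,0,1,0,0,1,0,0,0,1,0]
Final counters=[1,0,1,0,0,3,0,0,3,1,0,1,0,0,0,0,1,0,0,2,0,0,0,0,0,0,1,0,0,1,0,0,0,1,0] -> counters[11]=1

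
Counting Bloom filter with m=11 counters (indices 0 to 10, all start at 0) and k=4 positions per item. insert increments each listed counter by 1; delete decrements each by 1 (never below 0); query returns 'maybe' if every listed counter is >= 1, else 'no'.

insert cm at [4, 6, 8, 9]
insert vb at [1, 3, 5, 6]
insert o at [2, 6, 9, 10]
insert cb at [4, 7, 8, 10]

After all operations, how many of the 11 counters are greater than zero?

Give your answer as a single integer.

Step 1: insert cm at [4, 6, 8, 9] -> counters=[0,0,0,0,1,0,1,0,1,1,0]
Step 2: insert vb at [1, 3, 5, 6] -> counters=[0,1,0,1,1,1,2,0,1,1,0]
Step 3: insert o at [2, 6, 9, 10] -> counters=[0,1,1,1,1,1,3,0,1,2,1]
Step 4: insert cb at [4, 7, 8, 10] -> counters=[0,1,1,1,2,1,3,1,2,2,2]
Final counters=[0,1,1,1,2,1,3,1,2,2,2] -> 10 nonzero

Answer: 10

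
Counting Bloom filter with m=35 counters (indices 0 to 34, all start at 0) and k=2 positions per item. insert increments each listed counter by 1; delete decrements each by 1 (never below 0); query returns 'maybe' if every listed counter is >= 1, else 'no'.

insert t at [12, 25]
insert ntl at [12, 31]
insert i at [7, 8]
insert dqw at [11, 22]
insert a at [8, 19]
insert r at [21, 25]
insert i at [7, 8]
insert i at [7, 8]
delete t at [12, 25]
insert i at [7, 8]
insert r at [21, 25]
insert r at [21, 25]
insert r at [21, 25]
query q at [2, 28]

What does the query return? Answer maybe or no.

Answer: no

Derivation:
Step 1: insert t at [12, 25] -> counters=[0,0,0,0,0,0,0,0,0,0,0,0,1,0,0,0,0,0,0,0,0,0,0,0,0,1,0,0,0,0,0,0,0,0,0]
Step 2: insert ntl at [12, 31] -> counters=[0,0,0,0,0,0,0,0,0,0,0,0,2,0,0,0,0,0,0,0,0,0,0,0,0,1,0,0,0,0,0,1,0,0,0]
Step 3: insert i at [7, 8] -> counters=[0,0,0,0,0,0,0,1,1,0,0,0,2,0,0,0,0,0,0,0,0,0,0,0,0,1,0,0,0,0,0,1,0,0,0]
Step 4: insert dqw at [11, 22] -> counters=[0,0,0,0,0,0,0,1,1,0,0,1,2,0,0,0,0,0,0,0,0,0,1,0,0,1,0,0,0,0,0,1,0,0,0]
Step 5: insert a at [8, 19] -> counters=[0,0,0,0,0,0,0,1,2,0,0,1,2,0,0,0,0,0,0,1,0,0,1,0,0,1,0,0,0,0,0,1,0,0,0]
Step 6: insert r at [21, 25] -> counters=[0,0,0,0,0,0,0,1,2,0,0,1,2,0,0,0,0,0,0,1,0,1,1,0,0,2,0,0,0,0,0,1,0,0,0]
Step 7: insert i at [7, 8] -> counters=[0,0,0,0,0,0,0,2,3,0,0,1,2,0,0,0,0,0,0,1,0,1,1,0,0,2,0,0,0,0,0,1,0,0,0]
Step 8: insert i at [7, 8] -> counters=[0,0,0,0,0,0,0,3,4,0,0,1,2,0,0,0,0,0,0,1,0,1,1,0,0,2,0,0,0,0,0,1,0,0,0]
Step 9: delete t at [12, 25] -> counters=[0,0,0,0,0,0,0,3,4,0,0,1,1,0,0,0,0,0,0,1,0,1,1,0,0,1,0,0,0,0,0,1,0,0,0]
Step 10: insert i at [7, 8] -> counters=[0,0,0,0,0,0,0,4,5,0,0,1,1,0,0,0,0,0,0,1,0,1,1,0,0,1,0,0,0,0,0,1,0,0,0]
Step 11: insert r at [21, 25] -> counters=[0,0,0,0,0,0,0,4,5,0,0,1,1,0,0,0,0,0,0,1,0,2,1,0,0,2,0,0,0,0,0,1,0,0,0]
Step 12: insert r at [21, 25] -> counters=[0,0,0,0,0,0,0,4,5,0,0,1,1,0,0,0,0,0,0,1,0,3,1,0,0,3,0,0,0,0,0,1,0,0,0]
Step 13: insert r at [21, 25] -> counters=[0,0,0,0,0,0,0,4,5,0,0,1,1,0,0,0,0,0,0,1,0,4,1,0,0,4,0,0,0,0,0,1,0,0,0]
Query q: check counters[2]=0 counters[28]=0 -> no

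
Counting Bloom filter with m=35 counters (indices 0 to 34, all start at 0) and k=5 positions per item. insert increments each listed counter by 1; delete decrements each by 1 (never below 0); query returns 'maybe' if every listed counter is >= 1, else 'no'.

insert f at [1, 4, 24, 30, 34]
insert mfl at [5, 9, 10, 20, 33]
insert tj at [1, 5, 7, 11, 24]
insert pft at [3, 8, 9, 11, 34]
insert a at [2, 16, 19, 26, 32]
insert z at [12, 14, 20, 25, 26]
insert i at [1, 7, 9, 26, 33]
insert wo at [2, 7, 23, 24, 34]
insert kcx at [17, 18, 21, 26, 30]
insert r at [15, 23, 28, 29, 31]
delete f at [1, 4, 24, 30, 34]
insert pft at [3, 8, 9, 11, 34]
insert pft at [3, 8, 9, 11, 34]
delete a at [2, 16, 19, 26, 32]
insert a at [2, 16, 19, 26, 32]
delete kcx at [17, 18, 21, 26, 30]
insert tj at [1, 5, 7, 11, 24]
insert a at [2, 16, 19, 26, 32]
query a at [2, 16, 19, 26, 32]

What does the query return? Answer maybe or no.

Answer: maybe

Derivation:
Step 1: insert f at [1, 4, 24, 30, 34] -> counters=[0,1,0,0,1,0,0,0,0,0,0,0,0,0,0,0,0,0,0,0,0,0,0,0,1,0,0,0,0,0,1,0,0,0,1]
Step 2: insert mfl at [5, 9, 10, 20, 33] -> counters=[0,1,0,0,1,1,0,0,0,1,1,0,0,0,0,0,0,0,0,0,1,0,0,0,1,0,0,0,0,0,1,0,0,1,1]
Step 3: insert tj at [1, 5, 7, 11, 24] -> counters=[0,2,0,0,1,2,0,1,0,1,1,1,0,0,0,0,0,0,0,0,1,0,0,0,2,0,0,0,0,0,1,0,0,1,1]
Step 4: insert pft at [3, 8, 9, 11, 34] -> counters=[0,2,0,1,1,2,0,1,1,2,1,2,0,0,0,0,0,0,0,0,1,0,0,0,2,0,0,0,0,0,1,0,0,1,2]
Step 5: insert a at [2, 16, 19, 26, 32] -> counters=[0,2,1,1,1,2,0,1,1,2,1,2,0,0,0,0,1,0,0,1,1,0,0,0,2,0,1,0,0,0,1,0,1,1,2]
Step 6: insert z at [12, 14, 20, 25, 26] -> counters=[0,2,1,1,1,2,0,1,1,2,1,2,1,0,1,0,1,0,0,1,2,0,0,0,2,1,2,0,0,0,1,0,1,1,2]
Step 7: insert i at [1, 7, 9, 26, 33] -> counters=[0,3,1,1,1,2,0,2,1,3,1,2,1,0,1,0,1,0,0,1,2,0,0,0,2,1,3,0,0,0,1,0,1,2,2]
Step 8: insert wo at [2, 7, 23, 24, 34] -> counters=[0,3,2,1,1,2,0,3,1,3,1,2,1,0,1,0,1,0,0,1,2,0,0,1,3,1,3,0,0,0,1,0,1,2,3]
Step 9: insert kcx at [17, 18, 21, 26, 30] -> counters=[0,3,2,1,1,2,0,3,1,3,1,2,1,0,1,0,1,1,1,1,2,1,0,1,3,1,4,0,0,0,2,0,1,2,3]
Step 10: insert r at [15, 23, 28, 29, 31] -> counters=[0,3,2,1,1,2,0,3,1,3,1,2,1,0,1,1,1,1,1,1,2,1,0,2,3,1,4,0,1,1,2,1,1,2,3]
Step 11: delete f at [1, 4, 24, 30, 34] -> counters=[0,2,2,1,0,2,0,3,1,3,1,2,1,0,1,1,1,1,1,1,2,1,0,2,2,1,4,0,1,1,1,1,1,2,2]
Step 12: insert pft at [3, 8, 9, 11, 34] -> counters=[0,2,2,2,0,2,0,3,2,4,1,3,1,0,1,1,1,1,1,1,2,1,0,2,2,1,4,0,1,1,1,1,1,2,3]
Step 13: insert pft at [3, 8, 9, 11, 34] -> counters=[0,2,2,3,0,2,0,3,3,5,1,4,1,0,1,1,1,1,1,1,2,1,0,2,2,1,4,0,1,1,1,1,1,2,4]
Step 14: delete a at [2, 16, 19, 26, 32] -> counters=[0,2,1,3,0,2,0,3,3,5,1,4,1,0,1,1,0,1,1,0,2,1,0,2,2,1,3,0,1,1,1,1,0,2,4]
Step 15: insert a at [2, 16, 19, 26, 32] -> counters=[0,2,2,3,0,2,0,3,3,5,1,4,1,0,1,1,1,1,1,1,2,1,0,2,2,1,4,0,1,1,1,1,1,2,4]
Step 16: delete kcx at [17, 18, 21, 26, 30] -> counters=[0,2,2,3,0,2,0,3,3,5,1,4,1,0,1,1,1,0,0,1,2,0,0,2,2,1,3,0,1,1,0,1,1,2,4]
Step 17: insert tj at [1, 5, 7, 11, 24] -> counters=[0,3,2,3,0,3,0,4,3,5,1,5,1,0,1,1,1,0,0,1,2,0,0,2,3,1,3,0,1,1,0,1,1,2,4]
Step 18: insert a at [2, 16, 19, 26, 32] -> counters=[0,3,3,3,0,3,0,4,3,5,1,5,1,0,1,1,2,0,0,2,2,0,0,2,3,1,4,0,1,1,0,1,2,2,4]
Query a: check counters[2]=3 counters[16]=2 counters[19]=2 counters[26]=4 counters[32]=2 -> maybe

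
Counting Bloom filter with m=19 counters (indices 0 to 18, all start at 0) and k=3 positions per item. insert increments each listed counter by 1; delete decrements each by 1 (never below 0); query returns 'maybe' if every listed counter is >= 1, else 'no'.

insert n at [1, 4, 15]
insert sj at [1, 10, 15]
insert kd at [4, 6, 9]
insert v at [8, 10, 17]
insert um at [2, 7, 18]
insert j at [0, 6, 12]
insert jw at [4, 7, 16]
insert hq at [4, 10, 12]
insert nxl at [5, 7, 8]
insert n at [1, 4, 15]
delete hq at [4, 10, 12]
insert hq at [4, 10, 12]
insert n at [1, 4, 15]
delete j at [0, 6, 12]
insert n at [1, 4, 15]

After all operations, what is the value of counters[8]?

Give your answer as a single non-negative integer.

Answer: 2

Derivation:
Step 1: insert n at [1, 4, 15] -> counters=[0,1,0,0,1,0,0,0,0,0,0,0,0,0,0,1,0,0,0]
Step 2: insert sj at [1, 10, 15] -> counters=[0,2,0,0,1,0,0,0,0,0,1,0,0,0,0,2,0,0,0]
Step 3: insert kd at [4, 6, 9] -> counters=[0,2,0,0,2,0,1,0,0,1,1,0,0,0,0,2,0,0,0]
Step 4: insert v at [8, 10, 17] -> counters=[0,2,0,0,2,0,1,0,1,1,2,0,0,0,0,2,0,1,0]
Step 5: insert um at [2, 7, 18] -> counters=[0,2,1,0,2,0,1,1,1,1,2,0,0,0,0,2,0,1,1]
Step 6: insert j at [0, 6, 12] -> counters=[1,2,1,0,2,0,2,1,1,1,2,0,1,0,0,2,0,1,1]
Step 7: insert jw at [4, 7, 16] -> counters=[1,2,1,0,3,0,2,2,1,1,2,0,1,0,0,2,1,1,1]
Step 8: insert hq at [4, 10, 12] -> counters=[1,2,1,0,4,0,2,2,1,1,3,0,2,0,0,2,1,1,1]
Step 9: insert nxl at [5, 7, 8] -> counters=[1,2,1,0,4,1,2,3,2,1,3,0,2,0,0,2,1,1,1]
Step 10: insert n at [1, 4, 15] -> counters=[1,3,1,0,5,1,2,3,2,1,3,0,2,0,0,3,1,1,1]
Step 11: delete hq at [4, 10, 12] -> counters=[1,3,1,0,4,1,2,3,2,1,2,0,1,0,0,3,1,1,1]
Step 12: insert hq at [4, 10, 12] -> counters=[1,3,1,0,5,1,2,3,2,1,3,0,2,0,0,3,1,1,1]
Step 13: insert n at [1, 4, 15] -> counters=[1,4,1,0,6,1,2,3,2,1,3,0,2,0,0,4,1,1,1]
Step 14: delete j at [0, 6, 12] -> counters=[0,4,1,0,6,1,1,3,2,1,3,0,1,0,0,4,1,1,1]
Step 15: insert n at [1, 4, 15] -> counters=[0,5,1,0,7,1,1,3,2,1,3,0,1,0,0,5,1,1,1]
Final counters=[0,5,1,0,7,1,1,3,2,1,3,0,1,0,0,5,1,1,1] -> counters[8]=2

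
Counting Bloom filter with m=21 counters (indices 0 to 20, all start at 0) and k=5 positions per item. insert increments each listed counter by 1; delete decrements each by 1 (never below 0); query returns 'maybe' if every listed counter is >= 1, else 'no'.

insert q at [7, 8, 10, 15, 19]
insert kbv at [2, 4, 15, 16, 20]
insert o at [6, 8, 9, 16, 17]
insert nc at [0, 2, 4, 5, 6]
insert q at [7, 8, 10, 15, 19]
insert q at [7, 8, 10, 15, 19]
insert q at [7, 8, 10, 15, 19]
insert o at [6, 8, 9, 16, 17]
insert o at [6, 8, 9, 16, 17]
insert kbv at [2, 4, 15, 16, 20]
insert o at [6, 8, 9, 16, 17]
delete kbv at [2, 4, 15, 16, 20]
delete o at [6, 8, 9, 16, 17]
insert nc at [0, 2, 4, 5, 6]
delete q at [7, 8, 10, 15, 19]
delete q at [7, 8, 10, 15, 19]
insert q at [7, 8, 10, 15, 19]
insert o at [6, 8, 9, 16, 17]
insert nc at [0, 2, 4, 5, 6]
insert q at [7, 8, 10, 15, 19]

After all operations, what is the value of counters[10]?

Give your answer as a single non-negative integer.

Step 1: insert q at [7, 8, 10, 15, 19] -> counters=[0,0,0,0,0,0,0,1,1,0,1,0,0,0,0,1,0,0,0,1,0]
Step 2: insert kbv at [2, 4, 15, 16, 20] -> counters=[0,0,1,0,1,0,0,1,1,0,1,0,0,0,0,2,1,0,0,1,1]
Step 3: insert o at [6, 8, 9, 16, 17] -> counters=[0,0,1,0,1,0,1,1,2,1,1,0,0,0,0,2,2,1,0,1,1]
Step 4: insert nc at [0, 2, 4, 5, 6] -> counters=[1,0,2,0,2,1,2,1,2,1,1,0,0,0,0,2,2,1,0,1,1]
Step 5: insert q at [7, 8, 10, 15, 19] -> counters=[1,0,2,0,2,1,2,2,3,1,2,0,0,0,0,3,2,1,0,2,1]
Step 6: insert q at [7, 8, 10, 15, 19] -> counters=[1,0,2,0,2,1,2,3,4,1,3,0,0,0,0,4,2,1,0,3,1]
Step 7: insert q at [7, 8, 10, 15, 19] -> counters=[1,0,2,0,2,1,2,4,5,1,4,0,0,0,0,5,2,1,0,4,1]
Step 8: insert o at [6, 8, 9, 16, 17] -> counters=[1,0,2,0,2,1,3,4,6,2,4,0,0,0,0,5,3,2,0,4,1]
Step 9: insert o at [6, 8, 9, 16, 17] -> counters=[1,0,2,0,2,1,4,4,7,3,4,0,0,0,0,5,4,3,0,4,1]
Step 10: insert kbv at [2, 4, 15, 16, 20] -> counters=[1,0,3,0,3,1,4,4,7,3,4,0,0,0,0,6,5,3,0,4,2]
Step 11: insert o at [6, 8, 9, 16, 17] -> counters=[1,0,3,0,3,1,5,4,8,4,4,0,0,0,0,6,6,4,0,4,2]
Step 12: delete kbv at [2, 4, 15, 16, 20] -> counters=[1,0,2,0,2,1,5,4,8,4,4,0,0,0,0,5,5,4,0,4,1]
Step 13: delete o at [6, 8, 9, 16, 17] -> counters=[1,0,2,0,2,1,4,4,7,3,4,0,0,0,0,5,4,3,0,4,1]
Step 14: insert nc at [0, 2, 4, 5, 6] -> counters=[2,0,3,0,3,2,5,4,7,3,4,0,0,0,0,5,4,3,0,4,1]
Step 15: delete q at [7, 8, 10, 15, 19] -> counters=[2,0,3,0,3,2,5,3,6,3,3,0,0,0,0,4,4,3,0,3,1]
Step 16: delete q at [7, 8, 10, 15, 19] -> counters=[2,0,3,0,3,2,5,2,5,3,2,0,0,0,0,3,4,3,0,2,1]
Step 17: insert q at [7, 8, 10, 15, 19] -> counters=[2,0,3,0,3,2,5,3,6,3,3,0,0,0,0,4,4,3,0,3,1]
Step 18: insert o at [6, 8, 9, 16, 17] -> counters=[2,0,3,0,3,2,6,3,7,4,3,0,0,0,0,4,5,4,0,3,1]
Step 19: insert nc at [0, 2, 4, 5, 6] -> counters=[3,0,4,0,4,3,7,3,7,4,3,0,0,0,0,4,5,4,0,3,1]
Step 20: insert q at [7, 8, 10, 15, 19] -> counters=[3,0,4,0,4,3,7,4,8,4,4,0,0,0,0,5,5,4,0,4,1]
Final counters=[3,0,4,0,4,3,7,4,8,4,4,0,0,0,0,5,5,4,0,4,1] -> counters[10]=4

Answer: 4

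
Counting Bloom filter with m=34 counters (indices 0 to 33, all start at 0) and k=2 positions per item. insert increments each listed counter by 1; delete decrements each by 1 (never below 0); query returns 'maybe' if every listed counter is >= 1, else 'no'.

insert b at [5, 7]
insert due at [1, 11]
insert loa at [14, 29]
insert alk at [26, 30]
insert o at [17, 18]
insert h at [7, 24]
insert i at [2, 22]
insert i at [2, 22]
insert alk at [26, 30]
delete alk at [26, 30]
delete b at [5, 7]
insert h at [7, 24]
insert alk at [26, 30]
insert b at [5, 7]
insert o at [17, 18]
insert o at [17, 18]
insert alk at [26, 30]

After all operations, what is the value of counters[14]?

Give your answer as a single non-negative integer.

Step 1: insert b at [5, 7] -> counters=[0,0,0,0,0,1,0,1,0,0,0,0,0,0,0,0,0,0,0,0,0,0,0,0,0,0,0,0,0,0,0,0,0,0]
Step 2: insert due at [1, 11] -> counters=[0,1,0,0,0,1,0,1,0,0,0,1,0,0,0,0,0,0,0,0,0,0,0,0,0,0,0,0,0,0,0,0,0,0]
Step 3: insert loa at [14, 29] -> counters=[0,1,0,0,0,1,0,1,0,0,0,1,0,0,1,0,0,0,0,0,0,0,0,0,0,0,0,0,0,1,0,0,0,0]
Step 4: insert alk at [26, 30] -> counters=[0,1,0,0,0,1,0,1,0,0,0,1,0,0,1,0,0,0,0,0,0,0,0,0,0,0,1,0,0,1,1,0,0,0]
Step 5: insert o at [17, 18] -> counters=[0,1,0,0,0,1,0,1,0,0,0,1,0,0,1,0,0,1,1,0,0,0,0,0,0,0,1,0,0,1,1,0,0,0]
Step 6: insert h at [7, 24] -> counters=[0,1,0,0,0,1,0,2,0,0,0,1,0,0,1,0,0,1,1,0,0,0,0,0,1,0,1,0,0,1,1,0,0,0]
Step 7: insert i at [2, 22] -> counters=[0,1,1,0,0,1,0,2,0,0,0,1,0,0,1,0,0,1,1,0,0,0,1,0,1,0,1,0,0,1,1,0,0,0]
Step 8: insert i at [2, 22] -> counters=[0,1,2,0,0,1,0,2,0,0,0,1,0,0,1,0,0,1,1,0,0,0,2,0,1,0,1,0,0,1,1,0,0,0]
Step 9: insert alk at [26, 30] -> counters=[0,1,2,0,0,1,0,2,0,0,0,1,0,0,1,0,0,1,1,0,0,0,2,0,1,0,2,0,0,1,2,0,0,0]
Step 10: delete alk at [26, 30] -> counters=[0,1,2,0,0,1,0,2,0,0,0,1,0,0,1,0,0,1,1,0,0,0,2,0,1,0,1,0,0,1,1,0,0,0]
Step 11: delete b at [5, 7] -> counters=[0,1,2,0,0,0,0,1,0,0,0,1,0,0,1,0,0,1,1,0,0,0,2,0,1,0,1,0,0,1,1,0,0,0]
Step 12: insert h at [7, 24] -> counters=[0,1,2,0,0,0,0,2,0,0,0,1,0,0,1,0,0,1,1,0,0,0,2,0,2,0,1,0,0,1,1,0,0,0]
Step 13: insert alk at [26, 30] -> counters=[0,1,2,0,0,0,0,2,0,0,0,1,0,0,1,0,0,1,1,0,0,0,2,0,2,0,2,0,0,1,2,0,0,0]
Step 14: insert b at [5, 7] -> counters=[0,1,2,0,0,1,0,3,0,0,0,1,0,0,1,0,0,1,1,0,0,0,2,0,2,0,2,0,0,1,2,0,0,0]
Step 15: insert o at [17, 18] -> counters=[0,1,2,0,0,1,0,3,0,0,0,1,0,0,1,0,0,2,2,0,0,0,2,0,2,0,2,0,0,1,2,0,0,0]
Step 16: insert o at [17, 18] -> counters=[0,1,2,0,0,1,0,3,0,0,0,1,0,0,1,0,0,3,3,0,0,0,2,0,2,0,2,0,0,1,2,0,0,0]
Step 17: insert alk at [26, 30] -> counters=[0,1,2,0,0,1,0,3,0,0,0,1,0,0,1,0,0,3,3,0,0,0,2,0,2,0,3,0,0,1,3,0,0,0]
Final counters=[0,1,2,0,0,1,0,3,0,0,0,1,0,0,1,0,0,3,3,0,0,0,2,0,2,0,3,0,0,1,3,0,0,0] -> counters[14]=1

Answer: 1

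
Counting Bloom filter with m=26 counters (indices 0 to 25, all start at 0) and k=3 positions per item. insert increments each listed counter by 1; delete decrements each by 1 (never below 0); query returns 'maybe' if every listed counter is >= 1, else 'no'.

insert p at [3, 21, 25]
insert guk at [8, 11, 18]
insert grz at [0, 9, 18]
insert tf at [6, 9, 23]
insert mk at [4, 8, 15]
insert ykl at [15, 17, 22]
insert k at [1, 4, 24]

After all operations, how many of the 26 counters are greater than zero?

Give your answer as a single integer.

Step 1: insert p at [3, 21, 25] -> counters=[0,0,0,1,0,0,0,0,0,0,0,0,0,0,0,0,0,0,0,0,0,1,0,0,0,1]
Step 2: insert guk at [8, 11, 18] -> counters=[0,0,0,1,0,0,0,0,1,0,0,1,0,0,0,0,0,0,1,0,0,1,0,0,0,1]
Step 3: insert grz at [0, 9, 18] -> counters=[1,0,0,1,0,0,0,0,1,1,0,1,0,0,0,0,0,0,2,0,0,1,0,0,0,1]
Step 4: insert tf at [6, 9, 23] -> counters=[1,0,0,1,0,0,1,0,1,2,0,1,0,0,0,0,0,0,2,0,0,1,0,1,0,1]
Step 5: insert mk at [4, 8, 15] -> counters=[1,0,0,1,1,0,1,0,2,2,0,1,0,0,0,1,0,0,2,0,0,1,0,1,0,1]
Step 6: insert ykl at [15, 17, 22] -> counters=[1,0,0,1,1,0,1,0,2,2,0,1,0,0,0,2,0,1,2,0,0,1,1,1,0,1]
Step 7: insert k at [1, 4, 24] -> counters=[1,1,0,1,2,0,1,0,2,2,0,1,0,0,0,2,0,1,2,0,0,1,1,1,1,1]
Final counters=[1,1,0,1,2,0,1,0,2,2,0,1,0,0,0,2,0,1,2,0,0,1,1,1,1,1] -> 16 nonzero

Answer: 16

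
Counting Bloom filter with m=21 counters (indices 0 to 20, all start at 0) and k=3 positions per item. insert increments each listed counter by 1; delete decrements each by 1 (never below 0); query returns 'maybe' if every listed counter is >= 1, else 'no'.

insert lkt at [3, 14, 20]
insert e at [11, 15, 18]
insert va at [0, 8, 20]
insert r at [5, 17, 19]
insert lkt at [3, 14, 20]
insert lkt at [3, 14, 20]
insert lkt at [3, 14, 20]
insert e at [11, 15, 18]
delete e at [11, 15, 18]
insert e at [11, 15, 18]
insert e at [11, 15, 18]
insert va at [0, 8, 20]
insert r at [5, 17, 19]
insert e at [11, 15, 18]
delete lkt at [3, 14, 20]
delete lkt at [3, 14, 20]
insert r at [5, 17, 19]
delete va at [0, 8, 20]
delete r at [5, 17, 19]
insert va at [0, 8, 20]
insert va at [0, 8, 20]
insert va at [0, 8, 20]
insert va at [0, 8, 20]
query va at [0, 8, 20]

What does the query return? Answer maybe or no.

Step 1: insert lkt at [3, 14, 20] -> counters=[0,0,0,1,0,0,0,0,0,0,0,0,0,0,1,0,0,0,0,0,1]
Step 2: insert e at [11, 15, 18] -> counters=[0,0,0,1,0,0,0,0,0,0,0,1,0,0,1,1,0,0,1,0,1]
Step 3: insert va at [0, 8, 20] -> counters=[1,0,0,1,0,0,0,0,1,0,0,1,0,0,1,1,0,0,1,0,2]
Step 4: insert r at [5, 17, 19] -> counters=[1,0,0,1,0,1,0,0,1,0,0,1,0,0,1,1,0,1,1,1,2]
Step 5: insert lkt at [3, 14, 20] -> counters=[1,0,0,2,0,1,0,0,1,0,0,1,0,0,2,1,0,1,1,1,3]
Step 6: insert lkt at [3, 14, 20] -> counters=[1,0,0,3,0,1,0,0,1,0,0,1,0,0,3,1,0,1,1,1,4]
Step 7: insert lkt at [3, 14, 20] -> counters=[1,0,0,4,0,1,0,0,1,0,0,1,0,0,4,1,0,1,1,1,5]
Step 8: insert e at [11, 15, 18] -> counters=[1,0,0,4,0,1,0,0,1,0,0,2,0,0,4,2,0,1,2,1,5]
Step 9: delete e at [11, 15, 18] -> counters=[1,0,0,4,0,1,0,0,1,0,0,1,0,0,4,1,0,1,1,1,5]
Step 10: insert e at [11, 15, 18] -> counters=[1,0,0,4,0,1,0,0,1,0,0,2,0,0,4,2,0,1,2,1,5]
Step 11: insert e at [11, 15, 18] -> counters=[1,0,0,4,0,1,0,0,1,0,0,3,0,0,4,3,0,1,3,1,5]
Step 12: insert va at [0, 8, 20] -> counters=[2,0,0,4,0,1,0,0,2,0,0,3,0,0,4,3,0,1,3,1,6]
Step 13: insert r at [5, 17, 19] -> counters=[2,0,0,4,0,2,0,0,2,0,0,3,0,0,4,3,0,2,3,2,6]
Step 14: insert e at [11, 15, 18] -> counters=[2,0,0,4,0,2,0,0,2,0,0,4,0,0,4,4,0,2,4,2,6]
Step 15: delete lkt at [3, 14, 20] -> counters=[2,0,0,3,0,2,0,0,2,0,0,4,0,0,3,4,0,2,4,2,5]
Step 16: delete lkt at [3, 14, 20] -> counters=[2,0,0,2,0,2,0,0,2,0,0,4,0,0,2,4,0,2,4,2,4]
Step 17: insert r at [5, 17, 19] -> counters=[2,0,0,2,0,3,0,0,2,0,0,4,0,0,2,4,0,3,4,3,4]
Step 18: delete va at [0, 8, 20] -> counters=[1,0,0,2,0,3,0,0,1,0,0,4,0,0,2,4,0,3,4,3,3]
Step 19: delete r at [5, 17, 19] -> counters=[1,0,0,2,0,2,0,0,1,0,0,4,0,0,2,4,0,2,4,2,3]
Step 20: insert va at [0, 8, 20] -> counters=[2,0,0,2,0,2,0,0,2,0,0,4,0,0,2,4,0,2,4,2,4]
Step 21: insert va at [0, 8, 20] -> counters=[3,0,0,2,0,2,0,0,3,0,0,4,0,0,2,4,0,2,4,2,5]
Step 22: insert va at [0, 8, 20] -> counters=[4,0,0,2,0,2,0,0,4,0,0,4,0,0,2,4,0,2,4,2,6]
Step 23: insert va at [0, 8, 20] -> counters=[5,0,0,2,0,2,0,0,5,0,0,4,0,0,2,4,0,2,4,2,7]
Query va: check counters[0]=5 counters[8]=5 counters[20]=7 -> maybe

Answer: maybe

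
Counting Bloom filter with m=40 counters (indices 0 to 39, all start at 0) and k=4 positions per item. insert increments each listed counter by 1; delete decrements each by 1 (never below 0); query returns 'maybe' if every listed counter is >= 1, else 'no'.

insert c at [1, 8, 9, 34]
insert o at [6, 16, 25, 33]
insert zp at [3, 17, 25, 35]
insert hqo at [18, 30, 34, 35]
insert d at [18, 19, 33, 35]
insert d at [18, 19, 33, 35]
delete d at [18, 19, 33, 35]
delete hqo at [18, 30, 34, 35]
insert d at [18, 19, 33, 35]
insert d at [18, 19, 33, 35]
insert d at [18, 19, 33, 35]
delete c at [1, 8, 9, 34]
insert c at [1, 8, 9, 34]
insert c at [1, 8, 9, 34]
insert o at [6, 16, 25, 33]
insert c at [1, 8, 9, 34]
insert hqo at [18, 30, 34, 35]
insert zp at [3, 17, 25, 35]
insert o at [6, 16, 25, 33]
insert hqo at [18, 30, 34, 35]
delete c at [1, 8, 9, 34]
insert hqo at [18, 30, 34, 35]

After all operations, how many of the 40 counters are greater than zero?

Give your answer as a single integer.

Answer: 14

Derivation:
Step 1: insert c at [1, 8, 9, 34] -> counters=[0,1,0,0,0,0,0,0,1,1,0,0,0,0,0,0,0,0,0,0,0,0,0,0,0,0,0,0,0,0,0,0,0,0,1,0,0,0,0,0]
Step 2: insert o at [6, 16, 25, 33] -> counters=[0,1,0,0,0,0,1,0,1,1,0,0,0,0,0,0,1,0,0,0,0,0,0,0,0,1,0,0,0,0,0,0,0,1,1,0,0,0,0,0]
Step 3: insert zp at [3, 17, 25, 35] -> counters=[0,1,0,1,0,0,1,0,1,1,0,0,0,0,0,0,1,1,0,0,0,0,0,0,0,2,0,0,0,0,0,0,0,1,1,1,0,0,0,0]
Step 4: insert hqo at [18, 30, 34, 35] -> counters=[0,1,0,1,0,0,1,0,1,1,0,0,0,0,0,0,1,1,1,0,0,0,0,0,0,2,0,0,0,0,1,0,0,1,2,2,0,0,0,0]
Step 5: insert d at [18, 19, 33, 35] -> counters=[0,1,0,1,0,0,1,0,1,1,0,0,0,0,0,0,1,1,2,1,0,0,0,0,0,2,0,0,0,0,1,0,0,2,2,3,0,0,0,0]
Step 6: insert d at [18, 19, 33, 35] -> counters=[0,1,0,1,0,0,1,0,1,1,0,0,0,0,0,0,1,1,3,2,0,0,0,0,0,2,0,0,0,0,1,0,0,3,2,4,0,0,0,0]
Step 7: delete d at [18, 19, 33, 35] -> counters=[0,1,0,1,0,0,1,0,1,1,0,0,0,0,0,0,1,1,2,1,0,0,0,0,0,2,0,0,0,0,1,0,0,2,2,3,0,0,0,0]
Step 8: delete hqo at [18, 30, 34, 35] -> counters=[0,1,0,1,0,0,1,0,1,1,0,0,0,0,0,0,1,1,1,1,0,0,0,0,0,2,0,0,0,0,0,0,0,2,1,2,0,0,0,0]
Step 9: insert d at [18, 19, 33, 35] -> counters=[0,1,0,1,0,0,1,0,1,1,0,0,0,0,0,0,1,1,2,2,0,0,0,0,0,2,0,0,0,0,0,0,0,3,1,3,0,0,0,0]
Step 10: insert d at [18, 19, 33, 35] -> counters=[0,1,0,1,0,0,1,0,1,1,0,0,0,0,0,0,1,1,3,3,0,0,0,0,0,2,0,0,0,0,0,0,0,4,1,4,0,0,0,0]
Step 11: insert d at [18, 19, 33, 35] -> counters=[0,1,0,1,0,0,1,0,1,1,0,0,0,0,0,0,1,1,4,4,0,0,0,0,0,2,0,0,0,0,0,0,0,5,1,5,0,0,0,0]
Step 12: delete c at [1, 8, 9, 34] -> counters=[0,0,0,1,0,0,1,0,0,0,0,0,0,0,0,0,1,1,4,4,0,0,0,0,0,2,0,0,0,0,0,0,0,5,0,5,0,0,0,0]
Step 13: insert c at [1, 8, 9, 34] -> counters=[0,1,0,1,0,0,1,0,1,1,0,0,0,0,0,0,1,1,4,4,0,0,0,0,0,2,0,0,0,0,0,0,0,5,1,5,0,0,0,0]
Step 14: insert c at [1, 8, 9, 34] -> counters=[0,2,0,1,0,0,1,0,2,2,0,0,0,0,0,0,1,1,4,4,0,0,0,0,0,2,0,0,0,0,0,0,0,5,2,5,0,0,0,0]
Step 15: insert o at [6, 16, 25, 33] -> counters=[0,2,0,1,0,0,2,0,2,2,0,0,0,0,0,0,2,1,4,4,0,0,0,0,0,3,0,0,0,0,0,0,0,6,2,5,0,0,0,0]
Step 16: insert c at [1, 8, 9, 34] -> counters=[0,3,0,1,0,0,2,0,3,3,0,0,0,0,0,0,2,1,4,4,0,0,0,0,0,3,0,0,0,0,0,0,0,6,3,5,0,0,0,0]
Step 17: insert hqo at [18, 30, 34, 35] -> counters=[0,3,0,1,0,0,2,0,3,3,0,0,0,0,0,0,2,1,5,4,0,0,0,0,0,3,0,0,0,0,1,0,0,6,4,6,0,0,0,0]
Step 18: insert zp at [3, 17, 25, 35] -> counters=[0,3,0,2,0,0,2,0,3,3,0,0,0,0,0,0,2,2,5,4,0,0,0,0,0,4,0,0,0,0,1,0,0,6,4,7,0,0,0,0]
Step 19: insert o at [6, 16, 25, 33] -> counters=[0,3,0,2,0,0,3,0,3,3,0,0,0,0,0,0,3,2,5,4,0,0,0,0,0,5,0,0,0,0,1,0,0,7,4,7,0,0,0,0]
Step 20: insert hqo at [18, 30, 34, 35] -> counters=[0,3,0,2,0,0,3,0,3,3,0,0,0,0,0,0,3,2,6,4,0,0,0,0,0,5,0,0,0,0,2,0,0,7,5,8,0,0,0,0]
Step 21: delete c at [1, 8, 9, 34] -> counters=[0,2,0,2,0,0,3,0,2,2,0,0,0,0,0,0,3,2,6,4,0,0,0,0,0,5,0,0,0,0,2,0,0,7,4,8,0,0,0,0]
Step 22: insert hqo at [18, 30, 34, 35] -> counters=[0,2,0,2,0,0,3,0,2,2,0,0,0,0,0,0,3,2,7,4,0,0,0,0,0,5,0,0,0,0,3,0,0,7,5,9,0,0,0,0]
Final counters=[0,2,0,2,0,0,3,0,2,2,0,0,0,0,0,0,3,2,7,4,0,0,0,0,0,5,0,0,0,0,3,0,0,7,5,9,0,0,0,0] -> 14 nonzero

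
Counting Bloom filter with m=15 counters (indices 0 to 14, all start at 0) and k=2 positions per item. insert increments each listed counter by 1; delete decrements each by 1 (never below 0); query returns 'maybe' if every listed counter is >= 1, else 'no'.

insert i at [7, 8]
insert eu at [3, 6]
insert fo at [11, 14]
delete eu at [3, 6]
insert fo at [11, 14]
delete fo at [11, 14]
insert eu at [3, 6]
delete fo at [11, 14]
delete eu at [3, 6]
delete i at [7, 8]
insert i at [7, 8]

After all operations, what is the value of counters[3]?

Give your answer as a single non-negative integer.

Step 1: insert i at [7, 8] -> counters=[0,0,0,0,0,0,0,1,1,0,0,0,0,0,0]
Step 2: insert eu at [3, 6] -> counters=[0,0,0,1,0,0,1,1,1,0,0,0,0,0,0]
Step 3: insert fo at [11, 14] -> counters=[0,0,0,1,0,0,1,1,1,0,0,1,0,0,1]
Step 4: delete eu at [3, 6] -> counters=[0,0,0,0,0,0,0,1,1,0,0,1,0,0,1]
Step 5: insert fo at [11, 14] -> counters=[0,0,0,0,0,0,0,1,1,0,0,2,0,0,2]
Step 6: delete fo at [11, 14] -> counters=[0,0,0,0,0,0,0,1,1,0,0,1,0,0,1]
Step 7: insert eu at [3, 6] -> counters=[0,0,0,1,0,0,1,1,1,0,0,1,0,0,1]
Step 8: delete fo at [11, 14] -> counters=[0,0,0,1,0,0,1,1,1,0,0,0,0,0,0]
Step 9: delete eu at [3, 6] -> counters=[0,0,0,0,0,0,0,1,1,0,0,0,0,0,0]
Step 10: delete i at [7, 8] -> counters=[0,0,0,0,0,0,0,0,0,0,0,0,0,0,0]
Step 11: insert i at [7, 8] -> counters=[0,0,0,0,0,0,0,1,1,0,0,0,0,0,0]
Final counters=[0,0,0,0,0,0,0,1,1,0,0,0,0,0,0] -> counters[3]=0

Answer: 0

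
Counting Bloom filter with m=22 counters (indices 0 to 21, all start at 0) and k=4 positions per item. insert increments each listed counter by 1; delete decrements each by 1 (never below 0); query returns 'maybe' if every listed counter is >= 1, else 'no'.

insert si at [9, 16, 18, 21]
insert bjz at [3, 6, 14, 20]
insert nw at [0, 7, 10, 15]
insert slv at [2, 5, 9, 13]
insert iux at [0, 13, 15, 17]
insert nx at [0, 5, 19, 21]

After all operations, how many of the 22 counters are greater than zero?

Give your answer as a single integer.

Answer: 17

Derivation:
Step 1: insert si at [9, 16, 18, 21] -> counters=[0,0,0,0,0,0,0,0,0,1,0,0,0,0,0,0,1,0,1,0,0,1]
Step 2: insert bjz at [3, 6, 14, 20] -> counters=[0,0,0,1,0,0,1,0,0,1,0,0,0,0,1,0,1,0,1,0,1,1]
Step 3: insert nw at [0, 7, 10, 15] -> counters=[1,0,0,1,0,0,1,1,0,1,1,0,0,0,1,1,1,0,1,0,1,1]
Step 4: insert slv at [2, 5, 9, 13] -> counters=[1,0,1,1,0,1,1,1,0,2,1,0,0,1,1,1,1,0,1,0,1,1]
Step 5: insert iux at [0, 13, 15, 17] -> counters=[2,0,1,1,0,1,1,1,0,2,1,0,0,2,1,2,1,1,1,0,1,1]
Step 6: insert nx at [0, 5, 19, 21] -> counters=[3,0,1,1,0,2,1,1,0,2,1,0,0,2,1,2,1,1,1,1,1,2]
Final counters=[3,0,1,1,0,2,1,1,0,2,1,0,0,2,1,2,1,1,1,1,1,2] -> 17 nonzero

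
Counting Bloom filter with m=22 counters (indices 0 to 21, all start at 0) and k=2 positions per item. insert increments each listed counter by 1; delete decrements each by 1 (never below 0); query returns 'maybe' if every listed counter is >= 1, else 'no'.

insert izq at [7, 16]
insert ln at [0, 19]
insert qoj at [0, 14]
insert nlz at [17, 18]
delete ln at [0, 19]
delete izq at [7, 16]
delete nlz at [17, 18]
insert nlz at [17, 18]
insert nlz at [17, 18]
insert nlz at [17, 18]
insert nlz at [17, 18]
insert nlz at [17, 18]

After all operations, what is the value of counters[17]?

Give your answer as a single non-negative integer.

Step 1: insert izq at [7, 16] -> counters=[0,0,0,0,0,0,0,1,0,0,0,0,0,0,0,0,1,0,0,0,0,0]
Step 2: insert ln at [0, 19] -> counters=[1,0,0,0,0,0,0,1,0,0,0,0,0,0,0,0,1,0,0,1,0,0]
Step 3: insert qoj at [0, 14] -> counters=[2,0,0,0,0,0,0,1,0,0,0,0,0,0,1,0,1,0,0,1,0,0]
Step 4: insert nlz at [17, 18] -> counters=[2,0,0,0,0,0,0,1,0,0,0,0,0,0,1,0,1,1,1,1,0,0]
Step 5: delete ln at [0, 19] -> counters=[1,0,0,0,0,0,0,1,0,0,0,0,0,0,1,0,1,1,1,0,0,0]
Step 6: delete izq at [7, 16] -> counters=[1,0,0,0,0,0,0,0,0,0,0,0,0,0,1,0,0,1,1,0,0,0]
Step 7: delete nlz at [17, 18] -> counters=[1,0,0,0,0,0,0,0,0,0,0,0,0,0,1,0,0,0,0,0,0,0]
Step 8: insert nlz at [17, 18] -> counters=[1,0,0,0,0,0,0,0,0,0,0,0,0,0,1,0,0,1,1,0,0,0]
Step 9: insert nlz at [17, 18] -> counters=[1,0,0,0,0,0,0,0,0,0,0,0,0,0,1,0,0,2,2,0,0,0]
Step 10: insert nlz at [17, 18] -> counters=[1,0,0,0,0,0,0,0,0,0,0,0,0,0,1,0,0,3,3,0,0,0]
Step 11: insert nlz at [17, 18] -> counters=[1,0,0,0,0,0,0,0,0,0,0,0,0,0,1,0,0,4,4,0,0,0]
Step 12: insert nlz at [17, 18] -> counters=[1,0,0,0,0,0,0,0,0,0,0,0,0,0,1,0,0,5,5,0,0,0]
Final counters=[1,0,0,0,0,0,0,0,0,0,0,0,0,0,1,0,0,5,5,0,0,0] -> counters[17]=5

Answer: 5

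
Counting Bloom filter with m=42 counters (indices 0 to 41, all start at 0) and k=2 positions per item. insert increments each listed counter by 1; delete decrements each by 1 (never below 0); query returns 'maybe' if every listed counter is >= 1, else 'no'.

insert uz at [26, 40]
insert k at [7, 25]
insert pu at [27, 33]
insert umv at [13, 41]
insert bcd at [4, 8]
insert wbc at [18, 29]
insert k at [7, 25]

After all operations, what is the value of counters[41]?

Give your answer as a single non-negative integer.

Step 1: insert uz at [26, 40] -> counters=[0,0,0,0,0,0,0,0,0,0,0,0,0,0,0,0,0,0,0,0,0,0,0,0,0,0,1,0,0,0,0,0,0,0,0,0,0,0,0,0,1,0]
Step 2: insert k at [7, 25] -> counters=[0,0,0,0,0,0,0,1,0,0,0,0,0,0,0,0,0,0,0,0,0,0,0,0,0,1,1,0,0,0,0,0,0,0,0,0,0,0,0,0,1,0]
Step 3: insert pu at [27, 33] -> counters=[0,0,0,0,0,0,0,1,0,0,0,0,0,0,0,0,0,0,0,0,0,0,0,0,0,1,1,1,0,0,0,0,0,1,0,0,0,0,0,0,1,0]
Step 4: insert umv at [13, 41] -> counters=[0,0,0,0,0,0,0,1,0,0,0,0,0,1,0,0,0,0,0,0,0,0,0,0,0,1,1,1,0,0,0,0,0,1,0,0,0,0,0,0,1,1]
Step 5: insert bcd at [4, 8] -> counters=[0,0,0,0,1,0,0,1,1,0,0,0,0,1,0,0,0,0,0,0,0,0,0,0,0,1,1,1,0,0,0,0,0,1,0,0,0,0,0,0,1,1]
Step 6: insert wbc at [18, 29] -> counters=[0,0,0,0,1,0,0,1,1,0,0,0,0,1,0,0,0,0,1,0,0,0,0,0,0,1,1,1,0,1,0,0,0,1,0,0,0,0,0,0,1,1]
Step 7: insert k at [7, 25] -> counters=[0,0,0,0,1,0,0,2,1,0,0,0,0,1,0,0,0,0,1,0,0,0,0,0,0,2,1,1,0,1,0,0,0,1,0,0,0,0,0,0,1,1]
Final counters=[0,0,0,0,1,0,0,2,1,0,0,0,0,1,0,0,0,0,1,0,0,0,0,0,0,2,1,1,0,1,0,0,0,1,0,0,0,0,0,0,1,1] -> counters[41]=1

Answer: 1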